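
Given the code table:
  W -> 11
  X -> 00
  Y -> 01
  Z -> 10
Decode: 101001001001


Decoding:
10 -> Z
10 -> Z
01 -> Y
00 -> X
10 -> Z
01 -> Y


Result: ZZYXZY


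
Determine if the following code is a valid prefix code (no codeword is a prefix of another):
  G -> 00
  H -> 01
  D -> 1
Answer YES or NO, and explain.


Checking each pair (does one codeword prefix another?):
  G='00' vs H='01': no prefix
  G='00' vs D='1': no prefix
  H='01' vs G='00': no prefix
  H='01' vs D='1': no prefix
  D='1' vs G='00': no prefix
  D='1' vs H='01': no prefix
No violation found over all pairs.

YES -- this is a valid prefix code. No codeword is a prefix of any other codeword.


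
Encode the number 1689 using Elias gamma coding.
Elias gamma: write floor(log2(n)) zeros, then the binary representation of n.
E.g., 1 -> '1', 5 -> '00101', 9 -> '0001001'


num_bits = floor(log2(1689)) + 1 = 11
leading_zeros = num_bits - 1 = 10
binary(1689) = 11010011001

Elias gamma(1689) = '0000000000' + '11010011001' = 000000000011010011001 (21 bits)


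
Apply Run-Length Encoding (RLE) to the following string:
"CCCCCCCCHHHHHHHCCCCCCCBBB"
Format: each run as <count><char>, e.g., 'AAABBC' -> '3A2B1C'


Scanning runs left to right:
  i=0: run of 'C' x 8 -> '8C'
  i=8: run of 'H' x 7 -> '7H'
  i=15: run of 'C' x 7 -> '7C'
  i=22: run of 'B' x 3 -> '3B'

RLE = 8C7H7C3B


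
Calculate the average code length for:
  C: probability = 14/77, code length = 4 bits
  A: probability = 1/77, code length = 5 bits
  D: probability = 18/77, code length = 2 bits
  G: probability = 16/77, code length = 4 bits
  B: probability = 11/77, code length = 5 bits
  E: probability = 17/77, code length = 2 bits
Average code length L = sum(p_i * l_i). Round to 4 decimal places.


Weighted contributions p_i * l_i:
  C: (14/77) * 4 = 56/77
  A: (1/77) * 5 = 5/77
  D: (18/77) * 2 = 36/77
  G: (16/77) * 4 = 64/77
  B: (11/77) * 5 = 55/77
  E: (17/77) * 2 = 34/77
Sum = (56 + 5 + 36 + 64 + 55 + 34)/77 = 250/77

L = 250/77 = 3.2468 bits/symbol


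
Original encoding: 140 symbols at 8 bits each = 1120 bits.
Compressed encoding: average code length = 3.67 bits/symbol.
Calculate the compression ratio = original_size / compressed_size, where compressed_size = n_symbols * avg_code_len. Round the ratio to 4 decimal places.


original_size = n_symbols * orig_bits = 140 * 8 = 1120 bits
compressed_size = n_symbols * avg_code_len = 140 * 3.67 = 513.8 bits
ratio = original_size / compressed_size = 1120 / 513.8 = 2.1798

Compression ratio = 2.1798


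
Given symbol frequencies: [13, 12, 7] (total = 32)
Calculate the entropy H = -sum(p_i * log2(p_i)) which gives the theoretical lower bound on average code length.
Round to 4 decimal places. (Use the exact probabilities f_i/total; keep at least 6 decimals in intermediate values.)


Per-symbol terms -p_i * log2(p_i) with p_i = f_i/32:
  p = 13/32 = 0.406250: log2(p) = -1.299560, -p*log2(p) = 0.527946
  p = 12/32 = 0.375000: log2(p) = -1.415037, -p*log2(p) = 0.530639
  p = 7/32 = 0.218750: log2(p) = -2.192645, -p*log2(p) = 0.479641
H = 0.527946 + 0.530639 + 0.479641 = 1.538226

H = 1.5382 bits/symbol


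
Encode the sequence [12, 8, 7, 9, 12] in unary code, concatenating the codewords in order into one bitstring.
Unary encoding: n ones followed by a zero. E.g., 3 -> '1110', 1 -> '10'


Encode each number as n ones followed by a terminating 0:
  12 -> 1111111111110 (13 bits)
  8 -> 111111110 (9 bits)
  7 -> 11111110 (8 bits)
  9 -> 1111111110 (10 bits)
  12 -> 1111111111110 (13 bits)
Total length = 13 + 9 + 8 + 10 + 13 = 53 bits.

Unary([12, 8, 7, 9, 12]) = 11111111111101111111101111111011111111101111111111110 (53 bits)


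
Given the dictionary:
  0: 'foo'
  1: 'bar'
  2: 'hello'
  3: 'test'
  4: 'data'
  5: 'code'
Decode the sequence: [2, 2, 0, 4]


Look up each index in the dictionary:
  2 -> 'hello'
  2 -> 'hello'
  0 -> 'foo'
  4 -> 'data'

Decoded: "hello hello foo data"


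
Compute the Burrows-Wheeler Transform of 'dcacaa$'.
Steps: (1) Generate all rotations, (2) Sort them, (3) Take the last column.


Rotations (sorted):
  0: $dcacaa -> last char: a
  1: a$dcaca -> last char: a
  2: aa$dcac -> last char: c
  3: acaa$dc -> last char: c
  4: caa$dca -> last char: a
  5: cacaa$d -> last char: d
  6: dcacaa$ -> last char: $


BWT = aaccad$


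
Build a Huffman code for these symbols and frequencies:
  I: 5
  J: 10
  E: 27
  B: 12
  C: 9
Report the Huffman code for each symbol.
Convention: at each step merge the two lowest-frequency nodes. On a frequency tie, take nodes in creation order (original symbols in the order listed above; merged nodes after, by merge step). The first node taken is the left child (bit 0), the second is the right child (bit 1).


Huffman tree construction:
Step 1: Merge I(5) + C(9) = 14
Step 2: Merge J(10) + B(12) = 22
Step 3: Merge (I+C)(14) + (J+B)(22) = 36
Step 4: Merge E(27) + ((I+C)+(J+B))(36) = 63
Read each symbol's code off the tree from the root (left child = 0, right child = 1).

Codes:
  I: 100 (length 3)
  J: 110 (length 3)
  E: 0 (length 1)
  B: 111 (length 3)
  C: 101 (length 3)
Average code length: 135/63 = 2.1429 bits/symbol


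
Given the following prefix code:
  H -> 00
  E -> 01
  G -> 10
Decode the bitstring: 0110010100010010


Decoding step by step:
Bits 01 -> E
Bits 10 -> G
Bits 01 -> E
Bits 01 -> E
Bits 00 -> H
Bits 01 -> E
Bits 00 -> H
Bits 10 -> G


Decoded message: EGEEHEHG


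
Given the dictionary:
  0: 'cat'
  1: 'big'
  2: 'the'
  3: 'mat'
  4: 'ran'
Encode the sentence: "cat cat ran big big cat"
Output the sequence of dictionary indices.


Look up each word in the dictionary:
  'cat' -> 0
  'cat' -> 0
  'ran' -> 4
  'big' -> 1
  'big' -> 1
  'cat' -> 0

Encoded: [0, 0, 4, 1, 1, 0]


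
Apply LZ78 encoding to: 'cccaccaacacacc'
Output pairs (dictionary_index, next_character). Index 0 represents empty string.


LZ78 encoding steps:
Dictionary: {0: ''}
Step 1: w='' (idx 0), next='c' -> output (0, 'c'), add 'c' as idx 1
Step 2: w='c' (idx 1), next='c' -> output (1, 'c'), add 'cc' as idx 2
Step 3: w='' (idx 0), next='a' -> output (0, 'a'), add 'a' as idx 3
Step 4: w='cc' (idx 2), next='a' -> output (2, 'a'), add 'cca' as idx 4
Step 5: w='a' (idx 3), next='c' -> output (3, 'c'), add 'ac' as idx 5
Step 6: w='ac' (idx 5), next='a' -> output (5, 'a'), add 'aca' as idx 6
Step 7: w='cc' (idx 2), end of input -> output (2, '')


Encoded: [(0, 'c'), (1, 'c'), (0, 'a'), (2, 'a'), (3, 'c'), (5, 'a'), (2, '')]


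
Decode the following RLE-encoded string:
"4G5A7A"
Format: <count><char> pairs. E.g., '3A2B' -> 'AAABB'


Expanding each <count><char> pair:
  4G -> 'GGGG'
  5A -> 'AAAAA'
  7A -> 'AAAAAAA'

Decoded = GGGGAAAAAAAAAAAA


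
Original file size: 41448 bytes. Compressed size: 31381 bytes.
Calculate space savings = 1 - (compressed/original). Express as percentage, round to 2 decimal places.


ratio = compressed/original = 31381/41448 = 0.757117
savings = 1 - ratio = 1 - 0.757117 = 0.242883
as a percentage: 0.242883 * 100 = 24.29%

Space savings = 1 - 31381/41448 = 24.29%


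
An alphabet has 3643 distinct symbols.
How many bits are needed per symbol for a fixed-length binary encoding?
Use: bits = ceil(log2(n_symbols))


log2(3643) = 11.8309
Bracket: 2^11 = 2048 < 3643 <= 2^12 = 4096
So ceil(log2(3643)) = 12

bits = ceil(log2(3643)) = ceil(11.8309) = 12 bits


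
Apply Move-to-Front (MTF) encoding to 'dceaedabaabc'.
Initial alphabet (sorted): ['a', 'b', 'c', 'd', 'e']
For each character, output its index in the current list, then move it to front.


MTF encoding:
'd': index 3 in ['a', 'b', 'c', 'd', 'e'] -> ['d', 'a', 'b', 'c', 'e']
'c': index 3 in ['d', 'a', 'b', 'c', 'e'] -> ['c', 'd', 'a', 'b', 'e']
'e': index 4 in ['c', 'd', 'a', 'b', 'e'] -> ['e', 'c', 'd', 'a', 'b']
'a': index 3 in ['e', 'c', 'd', 'a', 'b'] -> ['a', 'e', 'c', 'd', 'b']
'e': index 1 in ['a', 'e', 'c', 'd', 'b'] -> ['e', 'a', 'c', 'd', 'b']
'd': index 3 in ['e', 'a', 'c', 'd', 'b'] -> ['d', 'e', 'a', 'c', 'b']
'a': index 2 in ['d', 'e', 'a', 'c', 'b'] -> ['a', 'd', 'e', 'c', 'b']
'b': index 4 in ['a', 'd', 'e', 'c', 'b'] -> ['b', 'a', 'd', 'e', 'c']
'a': index 1 in ['b', 'a', 'd', 'e', 'c'] -> ['a', 'b', 'd', 'e', 'c']
'a': index 0 in ['a', 'b', 'd', 'e', 'c'] -> ['a', 'b', 'd', 'e', 'c']
'b': index 1 in ['a', 'b', 'd', 'e', 'c'] -> ['b', 'a', 'd', 'e', 'c']
'c': index 4 in ['b', 'a', 'd', 'e', 'c'] -> ['c', 'b', 'a', 'd', 'e']


Output: [3, 3, 4, 3, 1, 3, 2, 4, 1, 0, 1, 4]


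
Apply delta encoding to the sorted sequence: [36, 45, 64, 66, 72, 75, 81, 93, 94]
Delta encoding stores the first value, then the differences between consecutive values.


First value: 36
Deltas:
  45 - 36 = 9
  64 - 45 = 19
  66 - 64 = 2
  72 - 66 = 6
  75 - 72 = 3
  81 - 75 = 6
  93 - 81 = 12
  94 - 93 = 1


Delta encoded: [36, 9, 19, 2, 6, 3, 6, 12, 1]


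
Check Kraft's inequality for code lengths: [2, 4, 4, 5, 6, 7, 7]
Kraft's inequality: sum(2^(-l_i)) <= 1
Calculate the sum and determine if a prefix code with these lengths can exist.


Sum = 2^(-2) + 2^(-4) + 2^(-4) + 2^(-5) + 2^(-6) + 2^(-7) + 2^(-7)
    = 0.25 + 0.0625 + 0.0625 + 0.03125 + 0.015625 + 0.0078125 + 0.0078125
    = 56/128 = 0.4375
Since 0.4375 <= 1, Kraft's inequality IS satisfied.
A prefix code with these lengths CAN exist.

Kraft sum = 0.4375. Satisfied.


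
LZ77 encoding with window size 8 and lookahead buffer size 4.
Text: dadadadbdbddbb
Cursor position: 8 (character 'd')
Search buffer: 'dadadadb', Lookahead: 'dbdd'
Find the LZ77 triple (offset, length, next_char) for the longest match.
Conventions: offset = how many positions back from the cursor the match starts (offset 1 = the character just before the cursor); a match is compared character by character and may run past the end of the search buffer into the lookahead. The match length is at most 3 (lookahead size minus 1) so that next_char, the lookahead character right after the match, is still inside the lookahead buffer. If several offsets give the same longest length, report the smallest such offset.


Try each offset into the search buffer:
  offset=1 (pos 7, char 'b'): match length 0
  offset=2 (pos 6, char 'd'): match length 3
  offset=3 (pos 5, char 'a'): match length 0
  offset=4 (pos 4, char 'd'): match length 1
  offset=5 (pos 3, char 'a'): match length 0
  offset=6 (pos 2, char 'd'): match length 1
  offset=7 (pos 1, char 'a'): match length 0
  offset=8 (pos 0, char 'd'): match length 1
Longest match has length 3 at offset 2.
next_char = character at position 8 + 3 = 11 -> 'd'

Best match: offset=2, length=3 (matching 'dbd' starting at position 6)
LZ77 triple: (2, 3, 'd')


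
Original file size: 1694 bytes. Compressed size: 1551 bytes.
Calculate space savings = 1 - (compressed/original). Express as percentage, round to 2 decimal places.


ratio = compressed/original = 1551/1694 = 0.915584
savings = 1 - ratio = 1 - 0.915584 = 0.084416
as a percentage: 0.084416 * 100 = 8.44%

Space savings = 1 - 1551/1694 = 8.44%


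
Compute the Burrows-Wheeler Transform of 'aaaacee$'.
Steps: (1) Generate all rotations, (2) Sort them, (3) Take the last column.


Rotations (sorted):
  0: $aaaacee -> last char: e
  1: aaaacee$ -> last char: $
  2: aaacee$a -> last char: a
  3: aacee$aa -> last char: a
  4: acee$aaa -> last char: a
  5: cee$aaaa -> last char: a
  6: e$aaaace -> last char: e
  7: ee$aaaac -> last char: c


BWT = e$aaaaec


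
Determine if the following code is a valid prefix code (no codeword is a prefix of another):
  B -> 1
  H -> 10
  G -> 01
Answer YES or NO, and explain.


Checking each pair (does one codeword prefix another?):
  B='1' vs H='10': prefix -- VIOLATION

NO -- this is NOT a valid prefix code. B (1) is a prefix of H (10).


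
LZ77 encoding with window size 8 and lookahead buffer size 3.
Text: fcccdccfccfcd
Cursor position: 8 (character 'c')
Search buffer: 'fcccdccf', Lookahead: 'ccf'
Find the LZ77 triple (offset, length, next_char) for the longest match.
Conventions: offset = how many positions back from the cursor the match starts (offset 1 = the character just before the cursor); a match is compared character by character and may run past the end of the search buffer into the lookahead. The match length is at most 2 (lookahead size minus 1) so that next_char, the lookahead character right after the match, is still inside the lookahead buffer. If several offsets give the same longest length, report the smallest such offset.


Try each offset into the search buffer:
  offset=1 (pos 7, char 'f'): match length 0
  offset=2 (pos 6, char 'c'): match length 1
  offset=3 (pos 5, char 'c'): match length 2
  offset=4 (pos 4, char 'd'): match length 0
  offset=5 (pos 3, char 'c'): match length 1
  offset=6 (pos 2, char 'c'): match length 2
  offset=7 (pos 1, char 'c'): match length 2
  offset=8 (pos 0, char 'f'): match length 0
Longest match has length 2, found at offsets 3, 6, 7; take the smallest, offset 3.
next_char = character at position 8 + 2 = 10 -> 'f'

Best match: offset=3, length=2 (matching 'cc' starting at position 5)
LZ77 triple: (3, 2, 'f')


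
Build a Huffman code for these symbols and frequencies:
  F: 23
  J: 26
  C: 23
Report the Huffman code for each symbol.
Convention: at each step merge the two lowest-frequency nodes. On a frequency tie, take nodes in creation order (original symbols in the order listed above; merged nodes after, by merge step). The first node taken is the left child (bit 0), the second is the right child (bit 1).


Huffman tree construction:
Step 1: Merge F(23) + C(23) = 46
Step 2: Merge J(26) + (F+C)(46) = 72
Read each symbol's code off the tree from the root (left child = 0, right child = 1).

Codes:
  F: 10 (length 2)
  J: 0 (length 1)
  C: 11 (length 2)
Average code length: 118/72 = 1.6389 bits/symbol


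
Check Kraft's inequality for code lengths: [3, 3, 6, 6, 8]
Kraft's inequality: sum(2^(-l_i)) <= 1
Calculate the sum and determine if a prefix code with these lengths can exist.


Sum = 2^(-3) + 2^(-3) + 2^(-6) + 2^(-6) + 2^(-8)
    = 0.125 + 0.125 + 0.015625 + 0.015625 + 0.00390625
    = 73/256 = 0.28515625
Since 0.28515625 <= 1, Kraft's inequality IS satisfied.
A prefix code with these lengths CAN exist.

Kraft sum = 0.28515625. Satisfied.


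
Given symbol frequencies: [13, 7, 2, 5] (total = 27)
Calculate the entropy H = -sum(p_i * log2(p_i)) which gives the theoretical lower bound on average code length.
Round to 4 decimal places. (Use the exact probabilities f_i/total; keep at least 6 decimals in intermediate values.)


Per-symbol terms -p_i * log2(p_i) with p_i = f_i/27:
  p = 13/27 = 0.481481: log2(p) = -1.054448, -p*log2(p) = 0.507697
  p = 7/27 = 0.259259: log2(p) = -1.947533, -p*log2(p) = 0.504916
  p = 2/27 = 0.074074: log2(p) = -3.754888, -p*log2(p) = 0.278140
  p = 5/27 = 0.185185: log2(p) = -2.432959, -p*log2(p) = 0.450548
H = 0.507697 + 0.504916 + 0.278140 + 0.450548 = 1.741301

H = 1.7413 bits/symbol


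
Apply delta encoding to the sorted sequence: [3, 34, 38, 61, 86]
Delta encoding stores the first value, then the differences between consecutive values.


First value: 3
Deltas:
  34 - 3 = 31
  38 - 34 = 4
  61 - 38 = 23
  86 - 61 = 25


Delta encoded: [3, 31, 4, 23, 25]


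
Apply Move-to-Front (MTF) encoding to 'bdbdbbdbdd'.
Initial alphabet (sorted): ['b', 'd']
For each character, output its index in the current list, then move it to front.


MTF encoding:
'b': index 0 in ['b', 'd'] -> ['b', 'd']
'd': index 1 in ['b', 'd'] -> ['d', 'b']
'b': index 1 in ['d', 'b'] -> ['b', 'd']
'd': index 1 in ['b', 'd'] -> ['d', 'b']
'b': index 1 in ['d', 'b'] -> ['b', 'd']
'b': index 0 in ['b', 'd'] -> ['b', 'd']
'd': index 1 in ['b', 'd'] -> ['d', 'b']
'b': index 1 in ['d', 'b'] -> ['b', 'd']
'd': index 1 in ['b', 'd'] -> ['d', 'b']
'd': index 0 in ['d', 'b'] -> ['d', 'b']


Output: [0, 1, 1, 1, 1, 0, 1, 1, 1, 0]


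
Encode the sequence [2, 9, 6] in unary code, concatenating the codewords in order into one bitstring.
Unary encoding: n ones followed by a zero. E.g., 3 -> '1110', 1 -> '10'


Encode each number as n ones followed by a terminating 0:
  2 -> 110 (3 bits)
  9 -> 1111111110 (10 bits)
  6 -> 1111110 (7 bits)
Total length = 3 + 10 + 7 = 20 bits.

Unary([2, 9, 6]) = 11011111111101111110 (20 bits)


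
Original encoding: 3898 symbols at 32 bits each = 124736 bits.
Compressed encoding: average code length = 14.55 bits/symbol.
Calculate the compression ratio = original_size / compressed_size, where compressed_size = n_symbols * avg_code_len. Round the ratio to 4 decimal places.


original_size = n_symbols * orig_bits = 3898 * 32 = 124736 bits
compressed_size = n_symbols * avg_code_len = 3898 * 14.55 = 56715.9 bits
ratio = original_size / compressed_size = 124736 / 56715.9 = 2.1993

Compression ratio = 2.1993


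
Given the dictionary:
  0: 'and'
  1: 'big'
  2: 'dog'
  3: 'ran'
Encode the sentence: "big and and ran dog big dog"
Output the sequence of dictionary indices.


Look up each word in the dictionary:
  'big' -> 1
  'and' -> 0
  'and' -> 0
  'ran' -> 3
  'dog' -> 2
  'big' -> 1
  'dog' -> 2

Encoded: [1, 0, 0, 3, 2, 1, 2]


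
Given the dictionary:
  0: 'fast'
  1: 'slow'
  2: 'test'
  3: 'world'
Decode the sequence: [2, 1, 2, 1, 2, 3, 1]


Look up each index in the dictionary:
  2 -> 'test'
  1 -> 'slow'
  2 -> 'test'
  1 -> 'slow'
  2 -> 'test'
  3 -> 'world'
  1 -> 'slow'

Decoded: "test slow test slow test world slow"


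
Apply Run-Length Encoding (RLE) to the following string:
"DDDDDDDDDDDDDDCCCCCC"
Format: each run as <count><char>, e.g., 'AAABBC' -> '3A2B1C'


Scanning runs left to right:
  i=0: run of 'D' x 14 -> '14D'
  i=14: run of 'C' x 6 -> '6C'

RLE = 14D6C


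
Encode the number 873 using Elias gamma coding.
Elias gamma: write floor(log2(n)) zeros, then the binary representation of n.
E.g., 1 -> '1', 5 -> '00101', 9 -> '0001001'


num_bits = floor(log2(873)) + 1 = 10
leading_zeros = num_bits - 1 = 9
binary(873) = 1101101001

Elias gamma(873) = '000000000' + '1101101001' = 0000000001101101001 (19 bits)


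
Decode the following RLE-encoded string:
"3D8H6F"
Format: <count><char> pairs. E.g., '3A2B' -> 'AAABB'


Expanding each <count><char> pair:
  3D -> 'DDD'
  8H -> 'HHHHHHHH'
  6F -> 'FFFFFF'

Decoded = DDDHHHHHHHHFFFFFF


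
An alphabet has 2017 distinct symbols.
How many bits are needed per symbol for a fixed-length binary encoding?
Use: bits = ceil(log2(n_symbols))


log2(2017) = 10.978
Bracket: 2^10 = 1024 < 2017 <= 2^11 = 2048
So ceil(log2(2017)) = 11

bits = ceil(log2(2017)) = ceil(10.978) = 11 bits


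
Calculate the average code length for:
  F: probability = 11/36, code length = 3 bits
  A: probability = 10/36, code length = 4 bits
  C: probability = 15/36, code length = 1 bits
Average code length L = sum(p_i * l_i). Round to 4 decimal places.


Weighted contributions p_i * l_i:
  F: (11/36) * 3 = 33/36
  A: (10/36) * 4 = 40/36
  C: (15/36) * 1 = 15/36
Sum = (33 + 40 + 15)/36 = 88/36

L = 88/36 = 2.4444 bits/symbol


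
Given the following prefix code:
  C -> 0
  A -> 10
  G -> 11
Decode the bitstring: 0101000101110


Decoding step by step:
Bits 0 -> C
Bits 10 -> A
Bits 10 -> A
Bits 0 -> C
Bits 0 -> C
Bits 10 -> A
Bits 11 -> G
Bits 10 -> A


Decoded message: CAACCAGA


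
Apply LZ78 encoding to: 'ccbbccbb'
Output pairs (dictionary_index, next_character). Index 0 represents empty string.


LZ78 encoding steps:
Dictionary: {0: ''}
Step 1: w='' (idx 0), next='c' -> output (0, 'c'), add 'c' as idx 1
Step 2: w='c' (idx 1), next='b' -> output (1, 'b'), add 'cb' as idx 2
Step 3: w='' (idx 0), next='b' -> output (0, 'b'), add 'b' as idx 3
Step 4: w='c' (idx 1), next='c' -> output (1, 'c'), add 'cc' as idx 4
Step 5: w='b' (idx 3), next='b' -> output (3, 'b'), add 'bb' as idx 5


Encoded: [(0, 'c'), (1, 'b'), (0, 'b'), (1, 'c'), (3, 'b')]


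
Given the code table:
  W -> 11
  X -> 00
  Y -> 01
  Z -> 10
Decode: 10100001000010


Decoding:
10 -> Z
10 -> Z
00 -> X
01 -> Y
00 -> X
00 -> X
10 -> Z


Result: ZZXYXXZ


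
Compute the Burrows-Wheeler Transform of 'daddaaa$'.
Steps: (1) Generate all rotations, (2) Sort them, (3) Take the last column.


Rotations (sorted):
  0: $daddaaa -> last char: a
  1: a$daddaa -> last char: a
  2: aa$dadda -> last char: a
  3: aaa$dadd -> last char: d
  4: addaaa$d -> last char: d
  5: daaa$dad -> last char: d
  6: daddaaa$ -> last char: $
  7: ddaaa$da -> last char: a


BWT = aaaddd$a


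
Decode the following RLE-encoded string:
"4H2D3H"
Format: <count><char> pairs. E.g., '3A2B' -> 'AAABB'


Expanding each <count><char> pair:
  4H -> 'HHHH'
  2D -> 'DD'
  3H -> 'HHH'

Decoded = HHHHDDHHH


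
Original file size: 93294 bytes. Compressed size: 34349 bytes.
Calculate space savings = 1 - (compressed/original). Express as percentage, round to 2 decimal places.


ratio = compressed/original = 34349/93294 = 0.36818
savings = 1 - ratio = 1 - 0.36818 = 0.63182
as a percentage: 0.63182 * 100 = 63.18%

Space savings = 1 - 34349/93294 = 63.18%


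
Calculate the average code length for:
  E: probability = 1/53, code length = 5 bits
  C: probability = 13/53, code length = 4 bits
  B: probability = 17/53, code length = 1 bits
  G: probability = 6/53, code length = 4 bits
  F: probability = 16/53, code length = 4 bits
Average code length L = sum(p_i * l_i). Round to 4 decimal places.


Weighted contributions p_i * l_i:
  E: (1/53) * 5 = 5/53
  C: (13/53) * 4 = 52/53
  B: (17/53) * 1 = 17/53
  G: (6/53) * 4 = 24/53
  F: (16/53) * 4 = 64/53
Sum = (5 + 52 + 17 + 24 + 64)/53 = 162/53

L = 162/53 = 3.0566 bits/symbol


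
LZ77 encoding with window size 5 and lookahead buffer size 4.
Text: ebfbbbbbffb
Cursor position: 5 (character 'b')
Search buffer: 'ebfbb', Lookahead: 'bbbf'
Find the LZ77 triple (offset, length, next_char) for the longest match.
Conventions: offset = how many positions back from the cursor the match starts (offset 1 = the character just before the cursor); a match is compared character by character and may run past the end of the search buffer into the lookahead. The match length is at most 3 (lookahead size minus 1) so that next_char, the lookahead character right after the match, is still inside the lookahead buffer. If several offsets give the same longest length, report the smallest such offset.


Try each offset into the search buffer:
  offset=1 (pos 4, char 'b'): match length 3
  offset=2 (pos 3, char 'b'): match length 3
  offset=3 (pos 2, char 'f'): match length 0
  offset=4 (pos 1, char 'b'): match length 1
  offset=5 (pos 0, char 'e'): match length 0
Longest match has length 3, found at offsets 1, 2; take the smallest, offset 1.
next_char = character at position 5 + 3 = 8 -> 'f'

Best match: offset=1, length=3 (matching 'bbb' starting at position 4)
LZ77 triple: (1, 3, 'f')


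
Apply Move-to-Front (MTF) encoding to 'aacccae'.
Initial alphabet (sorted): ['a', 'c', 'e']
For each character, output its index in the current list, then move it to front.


MTF encoding:
'a': index 0 in ['a', 'c', 'e'] -> ['a', 'c', 'e']
'a': index 0 in ['a', 'c', 'e'] -> ['a', 'c', 'e']
'c': index 1 in ['a', 'c', 'e'] -> ['c', 'a', 'e']
'c': index 0 in ['c', 'a', 'e'] -> ['c', 'a', 'e']
'c': index 0 in ['c', 'a', 'e'] -> ['c', 'a', 'e']
'a': index 1 in ['c', 'a', 'e'] -> ['a', 'c', 'e']
'e': index 2 in ['a', 'c', 'e'] -> ['e', 'a', 'c']


Output: [0, 0, 1, 0, 0, 1, 2]


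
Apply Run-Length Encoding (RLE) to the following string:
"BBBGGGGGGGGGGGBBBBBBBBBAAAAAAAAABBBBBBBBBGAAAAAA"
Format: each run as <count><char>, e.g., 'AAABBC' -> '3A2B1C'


Scanning runs left to right:
  i=0: run of 'B' x 3 -> '3B'
  i=3: run of 'G' x 11 -> '11G'
  i=14: run of 'B' x 9 -> '9B'
  i=23: run of 'A' x 9 -> '9A'
  i=32: run of 'B' x 9 -> '9B'
  i=41: run of 'G' x 1 -> '1G'
  i=42: run of 'A' x 6 -> '6A'

RLE = 3B11G9B9A9B1G6A


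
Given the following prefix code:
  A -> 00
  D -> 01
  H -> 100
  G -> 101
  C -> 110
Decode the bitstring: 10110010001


Decoding step by step:
Bits 101 -> G
Bits 100 -> H
Bits 100 -> H
Bits 01 -> D


Decoded message: GHHD


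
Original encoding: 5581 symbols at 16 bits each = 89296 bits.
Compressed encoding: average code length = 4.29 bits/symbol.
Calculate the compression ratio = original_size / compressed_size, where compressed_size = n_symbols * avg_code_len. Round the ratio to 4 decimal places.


original_size = n_symbols * orig_bits = 5581 * 16 = 89296 bits
compressed_size = n_symbols * avg_code_len = 5581 * 4.29 = 23942.49 bits
ratio = original_size / compressed_size = 89296 / 23942.49 = 3.7296

Compression ratio = 3.7296


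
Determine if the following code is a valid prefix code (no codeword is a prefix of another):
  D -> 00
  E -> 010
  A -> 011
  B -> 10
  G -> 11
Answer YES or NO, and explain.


Checking each pair (does one codeword prefix another?):
  D='00' vs E='010': no prefix
  D='00' vs A='011': no prefix
  D='00' vs B='10': no prefix
  D='00' vs G='11': no prefix
  E='010' vs D='00': no prefix
  E='010' vs A='011': no prefix
  E='010' vs B='10': no prefix
  E='010' vs G='11': no prefix
  A='011' vs D='00': no prefix
  A='011' vs E='010': no prefix
  A='011' vs B='10': no prefix
  A='011' vs G='11': no prefix
  B='10' vs D='00': no prefix
  B='10' vs E='010': no prefix
  B='10' vs A='011': no prefix
  B='10' vs G='11': no prefix
  G='11' vs D='00': no prefix
  G='11' vs E='010': no prefix
  G='11' vs A='011': no prefix
  G='11' vs B='10': no prefix
No violation found over all pairs.

YES -- this is a valid prefix code. No codeword is a prefix of any other codeword.


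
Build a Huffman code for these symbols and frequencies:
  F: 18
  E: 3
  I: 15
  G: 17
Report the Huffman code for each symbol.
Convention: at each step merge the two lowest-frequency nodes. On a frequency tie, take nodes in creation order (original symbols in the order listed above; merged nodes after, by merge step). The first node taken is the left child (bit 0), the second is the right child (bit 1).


Huffman tree construction:
Step 1: Merge E(3) + I(15) = 18
Step 2: Merge G(17) + F(18) = 35
Step 3: Merge (E+I)(18) + (G+F)(35) = 53
Read each symbol's code off the tree from the root (left child = 0, right child = 1).

Codes:
  F: 11 (length 2)
  E: 00 (length 2)
  I: 01 (length 2)
  G: 10 (length 2)
Average code length: 106/53 = 2.0000 bits/symbol


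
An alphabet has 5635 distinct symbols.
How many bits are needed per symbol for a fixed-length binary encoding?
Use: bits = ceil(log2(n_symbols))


log2(5635) = 12.4602
Bracket: 2^12 = 4096 < 5635 <= 2^13 = 8192
So ceil(log2(5635)) = 13

bits = ceil(log2(5635)) = ceil(12.4602) = 13 bits


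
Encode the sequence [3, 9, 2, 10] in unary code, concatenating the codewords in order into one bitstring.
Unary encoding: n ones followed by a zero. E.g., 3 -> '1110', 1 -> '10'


Encode each number as n ones followed by a terminating 0:
  3 -> 1110 (4 bits)
  9 -> 1111111110 (10 bits)
  2 -> 110 (3 bits)
  10 -> 11111111110 (11 bits)
Total length = 4 + 10 + 3 + 11 = 28 bits.

Unary([3, 9, 2, 10]) = 1110111111111011011111111110 (28 bits)


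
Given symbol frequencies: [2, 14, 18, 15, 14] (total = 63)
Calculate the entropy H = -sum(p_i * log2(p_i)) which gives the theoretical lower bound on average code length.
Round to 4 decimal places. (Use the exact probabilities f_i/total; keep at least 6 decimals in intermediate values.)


Per-symbol terms -p_i * log2(p_i) with p_i = f_i/63:
  p = 2/63 = 0.031746: log2(p) = -4.977280, -p*log2(p) = 0.158009
  p = 14/63 = 0.222222: log2(p) = -2.169925, -p*log2(p) = 0.482206
  p = 18/63 = 0.285714: log2(p) = -1.807355, -p*log2(p) = 0.516387
  p = 15/63 = 0.238095: log2(p) = -2.070389, -p*log2(p) = 0.492950
  p = 14/63 = 0.222222: log2(p) = -2.169925, -p*log2(p) = 0.482206
H = 0.158009 + 0.482206 + 0.516387 + 0.492950 + 0.482206 = 2.131758

H = 2.1318 bits/symbol


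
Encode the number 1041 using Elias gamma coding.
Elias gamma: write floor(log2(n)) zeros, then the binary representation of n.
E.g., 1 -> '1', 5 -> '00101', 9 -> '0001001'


num_bits = floor(log2(1041)) + 1 = 11
leading_zeros = num_bits - 1 = 10
binary(1041) = 10000010001

Elias gamma(1041) = '0000000000' + '10000010001' = 000000000010000010001 (21 bits)


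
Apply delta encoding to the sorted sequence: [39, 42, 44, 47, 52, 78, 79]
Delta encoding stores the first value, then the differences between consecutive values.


First value: 39
Deltas:
  42 - 39 = 3
  44 - 42 = 2
  47 - 44 = 3
  52 - 47 = 5
  78 - 52 = 26
  79 - 78 = 1


Delta encoded: [39, 3, 2, 3, 5, 26, 1]


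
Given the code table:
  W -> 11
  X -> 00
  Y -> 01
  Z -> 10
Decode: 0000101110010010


Decoding:
00 -> X
00 -> X
10 -> Z
11 -> W
10 -> Z
01 -> Y
00 -> X
10 -> Z


Result: XXZWZYXZ


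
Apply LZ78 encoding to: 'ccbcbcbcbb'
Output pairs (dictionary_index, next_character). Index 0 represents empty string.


LZ78 encoding steps:
Dictionary: {0: ''}
Step 1: w='' (idx 0), next='c' -> output (0, 'c'), add 'c' as idx 1
Step 2: w='c' (idx 1), next='b' -> output (1, 'b'), add 'cb' as idx 2
Step 3: w='cb' (idx 2), next='c' -> output (2, 'c'), add 'cbc' as idx 3
Step 4: w='' (idx 0), next='b' -> output (0, 'b'), add 'b' as idx 4
Step 5: w='cb' (idx 2), next='b' -> output (2, 'b'), add 'cbb' as idx 5


Encoded: [(0, 'c'), (1, 'b'), (2, 'c'), (0, 'b'), (2, 'b')]


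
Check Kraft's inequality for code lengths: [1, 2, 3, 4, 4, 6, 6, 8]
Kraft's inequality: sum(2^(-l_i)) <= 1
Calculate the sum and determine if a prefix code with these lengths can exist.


Sum = 2^(-1) + 2^(-2) + 2^(-3) + 2^(-4) + 2^(-4) + 2^(-6) + 2^(-6) + 2^(-8)
    = 0.5 + 0.25 + 0.125 + 0.0625 + 0.0625 + 0.015625 + 0.015625 + 0.00390625
    = 265/256 = 1.03515625
Since 1.03515625 > 1, Kraft's inequality is NOT satisfied.
A prefix code with these lengths CANNOT exist.

Kraft sum = 1.03515625. Not satisfied.


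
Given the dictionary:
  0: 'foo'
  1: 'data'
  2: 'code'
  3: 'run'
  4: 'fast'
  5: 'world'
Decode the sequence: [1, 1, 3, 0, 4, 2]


Look up each index in the dictionary:
  1 -> 'data'
  1 -> 'data'
  3 -> 'run'
  0 -> 'foo'
  4 -> 'fast'
  2 -> 'code'

Decoded: "data data run foo fast code"


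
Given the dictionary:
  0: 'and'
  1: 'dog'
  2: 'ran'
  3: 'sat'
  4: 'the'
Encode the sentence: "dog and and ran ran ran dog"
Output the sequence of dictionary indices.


Look up each word in the dictionary:
  'dog' -> 1
  'and' -> 0
  'and' -> 0
  'ran' -> 2
  'ran' -> 2
  'ran' -> 2
  'dog' -> 1

Encoded: [1, 0, 0, 2, 2, 2, 1]


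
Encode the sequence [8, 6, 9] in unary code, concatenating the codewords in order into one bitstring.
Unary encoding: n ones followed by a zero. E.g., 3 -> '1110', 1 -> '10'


Encode each number as n ones followed by a terminating 0:
  8 -> 111111110 (9 bits)
  6 -> 1111110 (7 bits)
  9 -> 1111111110 (10 bits)
Total length = 9 + 7 + 10 = 26 bits.

Unary([8, 6, 9]) = 11111111011111101111111110 (26 bits)


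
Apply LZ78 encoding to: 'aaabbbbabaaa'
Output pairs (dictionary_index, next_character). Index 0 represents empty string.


LZ78 encoding steps:
Dictionary: {0: ''}
Step 1: w='' (idx 0), next='a' -> output (0, 'a'), add 'a' as idx 1
Step 2: w='a' (idx 1), next='a' -> output (1, 'a'), add 'aa' as idx 2
Step 3: w='' (idx 0), next='b' -> output (0, 'b'), add 'b' as idx 3
Step 4: w='b' (idx 3), next='b' -> output (3, 'b'), add 'bb' as idx 4
Step 5: w='b' (idx 3), next='a' -> output (3, 'a'), add 'ba' as idx 5
Step 6: w='ba' (idx 5), next='a' -> output (5, 'a'), add 'baa' as idx 6
Step 7: w='a' (idx 1), end of input -> output (1, '')


Encoded: [(0, 'a'), (1, 'a'), (0, 'b'), (3, 'b'), (3, 'a'), (5, 'a'), (1, '')]


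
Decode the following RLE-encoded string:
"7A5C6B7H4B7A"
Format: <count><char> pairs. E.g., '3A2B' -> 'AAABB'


Expanding each <count><char> pair:
  7A -> 'AAAAAAA'
  5C -> 'CCCCC'
  6B -> 'BBBBBB'
  7H -> 'HHHHHHH'
  4B -> 'BBBB'
  7A -> 'AAAAAAA'

Decoded = AAAAAAACCCCCBBBBBBHHHHHHHBBBBAAAAAAA


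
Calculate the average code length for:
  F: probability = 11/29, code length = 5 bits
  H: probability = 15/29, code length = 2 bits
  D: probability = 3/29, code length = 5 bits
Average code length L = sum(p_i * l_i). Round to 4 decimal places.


Weighted contributions p_i * l_i:
  F: (11/29) * 5 = 55/29
  H: (15/29) * 2 = 30/29
  D: (3/29) * 5 = 15/29
Sum = (55 + 30 + 15)/29 = 100/29

L = 100/29 = 3.4483 bits/symbol


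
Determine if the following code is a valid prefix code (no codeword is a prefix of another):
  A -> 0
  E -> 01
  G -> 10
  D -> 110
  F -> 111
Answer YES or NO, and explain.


Checking each pair (does one codeword prefix another?):
  A='0' vs E='01': prefix -- VIOLATION

NO -- this is NOT a valid prefix code. A (0) is a prefix of E (01).


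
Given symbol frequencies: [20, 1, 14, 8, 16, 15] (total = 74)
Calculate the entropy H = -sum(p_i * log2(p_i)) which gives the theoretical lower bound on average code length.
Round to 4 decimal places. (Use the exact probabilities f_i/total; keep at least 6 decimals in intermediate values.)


Per-symbol terms -p_i * log2(p_i) with p_i = f_i/74:
  p = 20/74 = 0.270270: log2(p) = -1.887525, -p*log2(p) = 0.510142
  p = 1/74 = 0.013514: log2(p) = -6.209453, -p*log2(p) = 0.083912
  p = 14/74 = 0.189189: log2(p) = -2.402098, -p*log2(p) = 0.454451
  p = 8/74 = 0.108108: log2(p) = -3.209453, -p*log2(p) = 0.346968
  p = 16/74 = 0.216216: log2(p) = -2.209453, -p*log2(p) = 0.477720
  p = 15/74 = 0.202703: log2(p) = -2.302563, -p*log2(p) = 0.466736
H = 0.510142 + 0.083912 + 0.454451 + 0.346968 + 0.477720 + 0.466736 = 2.339929

H = 2.3399 bits/symbol


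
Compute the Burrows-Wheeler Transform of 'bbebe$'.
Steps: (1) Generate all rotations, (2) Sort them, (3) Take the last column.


Rotations (sorted):
  0: $bbebe -> last char: e
  1: bbebe$ -> last char: $
  2: be$bbe -> last char: e
  3: bebe$b -> last char: b
  4: e$bbeb -> last char: b
  5: ebe$bb -> last char: b


BWT = e$ebbb


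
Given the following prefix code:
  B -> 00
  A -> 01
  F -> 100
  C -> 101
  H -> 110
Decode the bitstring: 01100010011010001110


Decoding step by step:
Bits 01 -> A
Bits 100 -> F
Bits 01 -> A
Bits 00 -> B
Bits 110 -> H
Bits 100 -> F
Bits 01 -> A
Bits 110 -> H


Decoded message: AFABHFAH


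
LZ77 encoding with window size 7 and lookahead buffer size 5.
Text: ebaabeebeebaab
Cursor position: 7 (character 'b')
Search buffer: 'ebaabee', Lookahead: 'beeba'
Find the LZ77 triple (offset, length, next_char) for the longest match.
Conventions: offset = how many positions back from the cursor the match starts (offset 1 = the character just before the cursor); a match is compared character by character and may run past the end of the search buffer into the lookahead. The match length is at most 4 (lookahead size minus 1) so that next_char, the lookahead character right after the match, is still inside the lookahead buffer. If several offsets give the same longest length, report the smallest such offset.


Try each offset into the search buffer:
  offset=1 (pos 6, char 'e'): match length 0
  offset=2 (pos 5, char 'e'): match length 0
  offset=3 (pos 4, char 'b'): match length 4
  offset=4 (pos 3, char 'a'): match length 0
  offset=5 (pos 2, char 'a'): match length 0
  offset=6 (pos 1, char 'b'): match length 1
  offset=7 (pos 0, char 'e'): match length 0
Longest match has length 4 at offset 3.
next_char = character at position 7 + 4 = 11 -> 'a'

Best match: offset=3, length=4 (matching 'beeb' starting at position 4)
LZ77 triple: (3, 4, 'a')


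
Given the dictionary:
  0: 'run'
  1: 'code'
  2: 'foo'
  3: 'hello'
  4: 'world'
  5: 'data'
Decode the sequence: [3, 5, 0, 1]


Look up each index in the dictionary:
  3 -> 'hello'
  5 -> 'data'
  0 -> 'run'
  1 -> 'code'

Decoded: "hello data run code"


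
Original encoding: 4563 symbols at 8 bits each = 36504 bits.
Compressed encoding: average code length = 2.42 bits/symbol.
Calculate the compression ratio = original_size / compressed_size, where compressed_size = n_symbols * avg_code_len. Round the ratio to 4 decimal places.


original_size = n_symbols * orig_bits = 4563 * 8 = 36504 bits
compressed_size = n_symbols * avg_code_len = 4563 * 2.42 = 11042.46 bits
ratio = original_size / compressed_size = 36504 / 11042.46 = 3.3058

Compression ratio = 3.3058


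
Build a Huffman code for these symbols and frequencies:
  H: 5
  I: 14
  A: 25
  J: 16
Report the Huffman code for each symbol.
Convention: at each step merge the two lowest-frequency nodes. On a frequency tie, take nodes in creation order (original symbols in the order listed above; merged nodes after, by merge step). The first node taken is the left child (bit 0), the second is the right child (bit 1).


Huffman tree construction:
Step 1: Merge H(5) + I(14) = 19
Step 2: Merge J(16) + (H+I)(19) = 35
Step 3: Merge A(25) + (J+(H+I))(35) = 60
Read each symbol's code off the tree from the root (left child = 0, right child = 1).

Codes:
  H: 110 (length 3)
  I: 111 (length 3)
  A: 0 (length 1)
  J: 10 (length 2)
Average code length: 114/60 = 1.9000 bits/symbol


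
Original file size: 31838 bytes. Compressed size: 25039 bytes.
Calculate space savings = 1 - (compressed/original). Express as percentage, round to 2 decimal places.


ratio = compressed/original = 25039/31838 = 0.78645
savings = 1 - ratio = 1 - 0.78645 = 0.21355
as a percentage: 0.21355 * 100 = 21.35%

Space savings = 1 - 25039/31838 = 21.35%


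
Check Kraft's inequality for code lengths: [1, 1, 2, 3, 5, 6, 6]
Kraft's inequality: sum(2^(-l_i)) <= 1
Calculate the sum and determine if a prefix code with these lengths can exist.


Sum = 2^(-1) + 2^(-1) + 2^(-2) + 2^(-3) + 2^(-5) + 2^(-6) + 2^(-6)
    = 0.5 + 0.5 + 0.25 + 0.125 + 0.03125 + 0.015625 + 0.015625
    = 92/64 = 1.4375
Since 1.4375 > 1, Kraft's inequality is NOT satisfied.
A prefix code with these lengths CANNOT exist.

Kraft sum = 1.4375. Not satisfied.


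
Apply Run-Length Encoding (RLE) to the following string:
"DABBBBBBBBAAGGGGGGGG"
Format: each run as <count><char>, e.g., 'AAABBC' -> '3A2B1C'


Scanning runs left to right:
  i=0: run of 'D' x 1 -> '1D'
  i=1: run of 'A' x 1 -> '1A'
  i=2: run of 'B' x 8 -> '8B'
  i=10: run of 'A' x 2 -> '2A'
  i=12: run of 'G' x 8 -> '8G'

RLE = 1D1A8B2A8G


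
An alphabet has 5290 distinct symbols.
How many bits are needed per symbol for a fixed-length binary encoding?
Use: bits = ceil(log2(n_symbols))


log2(5290) = 12.3691
Bracket: 2^12 = 4096 < 5290 <= 2^13 = 8192
So ceil(log2(5290)) = 13

bits = ceil(log2(5290)) = ceil(12.3691) = 13 bits


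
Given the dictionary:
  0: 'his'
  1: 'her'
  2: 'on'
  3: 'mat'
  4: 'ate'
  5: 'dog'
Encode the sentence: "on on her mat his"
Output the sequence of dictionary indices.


Look up each word in the dictionary:
  'on' -> 2
  'on' -> 2
  'her' -> 1
  'mat' -> 3
  'his' -> 0

Encoded: [2, 2, 1, 3, 0]


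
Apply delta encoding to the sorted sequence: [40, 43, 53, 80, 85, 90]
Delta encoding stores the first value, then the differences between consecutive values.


First value: 40
Deltas:
  43 - 40 = 3
  53 - 43 = 10
  80 - 53 = 27
  85 - 80 = 5
  90 - 85 = 5


Delta encoded: [40, 3, 10, 27, 5, 5]


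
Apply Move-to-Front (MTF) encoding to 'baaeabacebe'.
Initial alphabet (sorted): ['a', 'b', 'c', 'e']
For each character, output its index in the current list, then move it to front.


MTF encoding:
'b': index 1 in ['a', 'b', 'c', 'e'] -> ['b', 'a', 'c', 'e']
'a': index 1 in ['b', 'a', 'c', 'e'] -> ['a', 'b', 'c', 'e']
'a': index 0 in ['a', 'b', 'c', 'e'] -> ['a', 'b', 'c', 'e']
'e': index 3 in ['a', 'b', 'c', 'e'] -> ['e', 'a', 'b', 'c']
'a': index 1 in ['e', 'a', 'b', 'c'] -> ['a', 'e', 'b', 'c']
'b': index 2 in ['a', 'e', 'b', 'c'] -> ['b', 'a', 'e', 'c']
'a': index 1 in ['b', 'a', 'e', 'c'] -> ['a', 'b', 'e', 'c']
'c': index 3 in ['a', 'b', 'e', 'c'] -> ['c', 'a', 'b', 'e']
'e': index 3 in ['c', 'a', 'b', 'e'] -> ['e', 'c', 'a', 'b']
'b': index 3 in ['e', 'c', 'a', 'b'] -> ['b', 'e', 'c', 'a']
'e': index 1 in ['b', 'e', 'c', 'a'] -> ['e', 'b', 'c', 'a']


Output: [1, 1, 0, 3, 1, 2, 1, 3, 3, 3, 1]


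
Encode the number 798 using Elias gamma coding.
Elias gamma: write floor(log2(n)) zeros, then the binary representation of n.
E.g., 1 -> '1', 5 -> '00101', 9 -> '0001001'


num_bits = floor(log2(798)) + 1 = 10
leading_zeros = num_bits - 1 = 9
binary(798) = 1100011110

Elias gamma(798) = '000000000' + '1100011110' = 0000000001100011110 (19 bits)
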